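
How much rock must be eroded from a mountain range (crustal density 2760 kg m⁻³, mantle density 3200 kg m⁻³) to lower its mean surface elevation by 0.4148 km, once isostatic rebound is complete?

Net drop Δ = e − u = e − e ρ_c/ρ_m = e (ρ_m − ρ_c)/ρ_m.
e = Δ ρ_m/(ρ_m − ρ_c) = 0.4148 km × 3200/440 = 3.02 km.

3.02 km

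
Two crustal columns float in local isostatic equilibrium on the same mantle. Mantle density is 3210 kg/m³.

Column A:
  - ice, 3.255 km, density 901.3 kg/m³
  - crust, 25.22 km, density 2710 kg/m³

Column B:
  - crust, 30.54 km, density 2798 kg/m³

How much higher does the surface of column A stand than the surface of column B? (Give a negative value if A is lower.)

2.35 km

For any compensation level in the mantle, the mantle terms cancel and isostasy reduces to e = (Σt_A − Σt_B) − (Σ(ρt)_A − Σ(ρt)_B) / ρ_m.
Σt_A = 28.475 km; Σt_B = 30.54 km; Σ(ρt)_A = 71279.9315; Σ(ρt)_B = 85450.92 (in km·kg/m³).
e = (28.475 − 30.54) − (71279.9315 − 85450.92) / 3210 = 2.35 km.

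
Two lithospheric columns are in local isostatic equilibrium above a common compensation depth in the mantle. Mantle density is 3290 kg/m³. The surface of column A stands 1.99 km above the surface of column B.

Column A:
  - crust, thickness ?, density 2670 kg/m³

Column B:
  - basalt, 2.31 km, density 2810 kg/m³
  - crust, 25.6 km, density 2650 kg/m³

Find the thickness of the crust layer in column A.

38.8 km

Take the compensation level at the base of the deeper column (depth z_c below the surface of column A) and equate Σ ρ_i t_i down to z_c; mantle fills any gap and the z_c terms cancel.
Column A: x×2670 + (z_c − 0 − x)×3290
Column B: 1.99×0 + 2.31×2810 + 25.6×2650 + (z_c − 1.99 − 27.91)×3290
The z_c×3290 term appears on both sides and cancels. Collect the known terms of each column as K = Σ(ρt)_known − 3290 × (depth of known layers): K_A = 0 − 3290×0 = 0; K_B = 74331.1 − 3290×(1.99 + 27.91) = −24039.9.
Balance: K_A − x×(3290 − 2670) = K_B, so x = (K_A − K_B)/(3290 − 2670) = 24039.9/620 = 38.8 km.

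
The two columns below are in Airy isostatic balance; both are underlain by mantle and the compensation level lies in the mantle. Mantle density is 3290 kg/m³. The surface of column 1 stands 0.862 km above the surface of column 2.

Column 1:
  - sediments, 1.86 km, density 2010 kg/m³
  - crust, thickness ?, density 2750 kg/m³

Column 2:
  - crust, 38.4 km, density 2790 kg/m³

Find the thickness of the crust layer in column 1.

Take the compensation level at the base of the deeper column (depth z_c below the surface of column 1) and equate Σ ρ_i t_i down to z_c; mantle fills any gap and the z_c terms cancel.
Column 1: 1.86×2010 + x×2750 + (z_c − 1.86 − x)×3290
Column 2: 0.862×0 + 38.4×2790 + (z_c − 0.862 − 38.4)×3290
The z_c×3290 term appears on both sides and cancels. Collect the known terms of each column as K = Σ(ρt)_known − 3290 × (depth of known layers): K_1 = 3738.6 − 3290×1.86 = −2380.8; K_2 = 107136 − 3290×(0.862 + 38.4) = −22035.98.
Balance: K_1 − x×(3290 − 2750) = K_2, so x = (K_1 − K_2)/(3290 − 2750) = 19655.2/540 = 36.4 km.

36.4 km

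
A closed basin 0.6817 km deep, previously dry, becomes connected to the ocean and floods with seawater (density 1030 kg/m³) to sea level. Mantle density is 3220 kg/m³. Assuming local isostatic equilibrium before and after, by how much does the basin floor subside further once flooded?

After flooding the water column is d + s deep. Its weight must equal the weight of mantle displaced by the extra subsidence s: (d + s) ρ_w = s ρ_m.
s = d ρ_w / (ρ_m − ρ_w) = 0.6817 km × 1030/(3220 − 1030) = 0.321 km.

0.321 km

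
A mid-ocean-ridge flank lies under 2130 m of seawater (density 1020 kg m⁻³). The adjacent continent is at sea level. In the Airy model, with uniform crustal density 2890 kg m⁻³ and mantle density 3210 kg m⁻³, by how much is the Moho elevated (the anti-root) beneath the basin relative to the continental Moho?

In Airy isostatic equilibrium: replacing crust with seawater at the top is compensated by replacing crust with mantle at the base: d (ρ_c − ρ_w) = a (ρ_m − ρ_c).
a = d (ρ_c − ρ_w)/(ρ_m − ρ_c) = 2130 m × 1870/320 = 12400 m.

12400 m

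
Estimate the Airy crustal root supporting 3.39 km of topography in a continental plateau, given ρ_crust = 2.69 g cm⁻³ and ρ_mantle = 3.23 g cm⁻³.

Isostatic balance requires: the weight of the topography is balanced by the buoyancy of the root, ρ_c h = (ρ_m − ρ_c) r.
r = h · ρ_c / (ρ_m − ρ_c) = 3.39 km × 2.69 / (3.23 − 2.69) = 16.9 km.

16.9 km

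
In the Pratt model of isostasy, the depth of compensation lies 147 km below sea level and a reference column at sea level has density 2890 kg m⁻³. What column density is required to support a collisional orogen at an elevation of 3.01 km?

Pratt balance: ρ_ref D = ρ (D + h).
ρ = ρ_ref D/(D + h) = 2890 × 147 km/(147 km + 3.01 km) = 2830 kg m⁻³.

2830 kg m⁻³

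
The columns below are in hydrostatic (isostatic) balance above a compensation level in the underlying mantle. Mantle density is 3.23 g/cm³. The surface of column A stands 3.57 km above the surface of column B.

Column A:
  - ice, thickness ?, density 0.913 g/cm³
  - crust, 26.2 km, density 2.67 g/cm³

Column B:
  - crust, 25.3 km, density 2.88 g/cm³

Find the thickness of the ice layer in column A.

Take the compensation level at the base of the deeper column (depth z_c below the surface of column A) and equate Σ ρ_i t_i down to z_c; mantle fills any gap and the z_c terms cancel.
Column A: x×0.913 + 26.2×2.67 + (z_c − 26.2 − x)×3.23
Column B: 3.57×0 + 25.3×2.88 + (z_c − 3.57 − 25.3)×3.23
The z_c×3.23 term appears on both sides and cancels. Collect the known terms of each column as K = Σ(ρt)_known − 3.23 × (depth of known layers): K_A = 69.954 − 3.23×26.2 = −14.672; K_B = 72.864 − 3.23×(3.57 + 25.3) = −20.3861.
Balance: K_A − x×(3.23 − 0.913) = K_B, so x = (K_A − K_B)/(3.23 − 0.913) = 5.7141/2.317 = 2.47 km.

2.47 km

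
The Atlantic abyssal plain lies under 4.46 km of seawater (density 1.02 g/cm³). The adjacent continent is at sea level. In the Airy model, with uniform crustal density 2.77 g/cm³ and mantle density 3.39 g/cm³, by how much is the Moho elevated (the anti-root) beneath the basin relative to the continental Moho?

In Airy isostatic equilibrium: replacing crust with seawater at the top is compensated by replacing crust with mantle at the base: d (ρ_c − ρ_w) = a (ρ_m − ρ_c).
a = d (ρ_c − ρ_w)/(ρ_m − ρ_c) = 4.46 km × 1.75/0.62 = 12.6 km.

12.6 km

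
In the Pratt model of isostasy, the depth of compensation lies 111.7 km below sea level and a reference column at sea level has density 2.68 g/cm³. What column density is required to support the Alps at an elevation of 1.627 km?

Pratt balance: ρ_ref D = ρ (D + h).
ρ = ρ_ref D/(D + h) = 2.68 × 111.7 km/(111.7 km + 1.627 km) = 2.64 g/cm³.

2.64 g/cm³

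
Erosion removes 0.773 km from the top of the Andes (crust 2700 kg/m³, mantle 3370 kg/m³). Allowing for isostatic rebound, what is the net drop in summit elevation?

0.154 km

Rebound u = e ρ_c/ρ_m = 0.773 km × 2700/3370 = 0.6193 km.
Net surface drop = e − u = 0.773 km − 0.6193 km = e (ρ_m − ρ_c)/ρ_m = 0.154 km.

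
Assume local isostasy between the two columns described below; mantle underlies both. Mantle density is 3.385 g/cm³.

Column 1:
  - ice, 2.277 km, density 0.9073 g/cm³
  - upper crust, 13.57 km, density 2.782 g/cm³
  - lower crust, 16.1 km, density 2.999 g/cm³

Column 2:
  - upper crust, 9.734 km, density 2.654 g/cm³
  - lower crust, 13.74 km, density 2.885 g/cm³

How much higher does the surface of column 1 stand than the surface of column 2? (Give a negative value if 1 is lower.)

1.79 km

For any compensation level in the mantle, the mantle terms cancel and isostasy reduces to e = (Σt_1 − Σt_2) − (Σ(ρt)_1 − Σ(ρt)_2) / ρ_m.
Σt_1 = 31.947 km; Σt_2 = 23.474 km; Σ(ρt)_1 = 88.1015621; Σ(ρt)_2 = 65.473936 (in km·g/cm³).
e = (31.947 − 23.474) − (88.1015621 − 65.473936) / 3.385 = 1.79 km.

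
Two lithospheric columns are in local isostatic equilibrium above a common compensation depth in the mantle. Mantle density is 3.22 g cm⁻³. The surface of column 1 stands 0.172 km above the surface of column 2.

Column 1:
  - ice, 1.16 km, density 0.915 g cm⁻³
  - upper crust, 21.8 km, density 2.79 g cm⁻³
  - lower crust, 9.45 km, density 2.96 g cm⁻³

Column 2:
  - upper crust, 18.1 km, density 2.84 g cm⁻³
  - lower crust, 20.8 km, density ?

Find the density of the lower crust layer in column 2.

Take the compensation level at the base of the deeper column (depth z_c below the surface of column 1) and equate Σ ρ_i t_i down to z_c; mantle fills any gap and the z_c terms cancel.
Column 1: 1.16×0.915 + 21.8×2.79 + 9.45×2.96 + (z_c − 32.41)×3.22
Column 2: 0.172×0 + 18.1×2.84 + 20.8×ρ + (z_c − 0.172 − 38.9)×3.22
The z_c×3.22 term appears on both sides and cancels. Collect the known terms of each column as K = Σ(ρt)_known − 3.22 × (depth of known layers): K_1 = 89.8554 − 3.22×32.41 = −14.5048; K_2 = 51.404 − 3.22×(0.172 + 38.9) = −74.40784.
Balance: K_1 = K_2 + 20.8×ρ, so ρ = (K_1 − K_2)/20.8 = 59.903/20.8 = 2.88 g cm⁻³.

2.88 g cm⁻³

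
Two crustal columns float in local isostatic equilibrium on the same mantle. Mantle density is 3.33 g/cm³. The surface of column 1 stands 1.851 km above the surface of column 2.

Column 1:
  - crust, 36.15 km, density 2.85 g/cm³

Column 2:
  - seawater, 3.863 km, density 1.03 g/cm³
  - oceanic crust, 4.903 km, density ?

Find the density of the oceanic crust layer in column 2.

Take the compensation level at the base of the deeper column (depth z_c below the surface of column 1) and equate Σ ρ_i t_i down to z_c; mantle fills any gap and the z_c terms cancel.
Column 1: 36.15×2.85 + (z_c − 36.15)×3.33
Column 2: 1.851×0 + 3.863×1.03 + 4.903×ρ + (z_c − 1.851 − 8.766)×3.33
The z_c×3.33 term appears on both sides and cancels. Collect the known terms of each column as K = Σ(ρt)_known − 3.33 × (depth of known layers): K_1 = 103.0275 − 3.33×36.15 = −17.352; K_2 = 3.97889 − 3.33×(1.851 + 8.766) = −31.37572.
Balance: K_1 = K_2 + 4.903×ρ, so ρ = (K_1 − K_2)/4.903 = 14.0237/4.903 = 2.86 g/cm³.

2.86 g/cm³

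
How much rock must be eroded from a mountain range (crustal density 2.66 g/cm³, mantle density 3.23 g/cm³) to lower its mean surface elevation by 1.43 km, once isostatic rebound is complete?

8.1 km

Net drop Δ = e − u = e − e ρ_c/ρ_m = e (ρ_m − ρ_c)/ρ_m.
e = Δ ρ_m/(ρ_m − ρ_c) = 1.43 km × 3.23/0.57 = 8.1 km.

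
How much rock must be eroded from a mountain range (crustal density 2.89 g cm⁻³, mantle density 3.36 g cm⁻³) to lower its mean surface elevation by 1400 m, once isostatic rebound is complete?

Net drop Δ = e − u = e − e ρ_c/ρ_m = e (ρ_m − ρ_c)/ρ_m.
e = Δ ρ_m/(ρ_m − ρ_c) = 1400 m × 3.36/0.47 = 10000 m.

10000 m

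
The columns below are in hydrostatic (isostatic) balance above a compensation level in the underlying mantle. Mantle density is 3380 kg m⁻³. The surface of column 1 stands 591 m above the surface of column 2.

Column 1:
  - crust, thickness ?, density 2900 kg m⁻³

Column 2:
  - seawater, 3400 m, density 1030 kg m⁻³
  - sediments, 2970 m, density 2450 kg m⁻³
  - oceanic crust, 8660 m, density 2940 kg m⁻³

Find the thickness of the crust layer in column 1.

Take the compensation level at the base of the deeper column (depth z_c below the surface of column 1) and equate Σ ρ_i t_i down to z_c; mantle fills any gap and the z_c terms cancel.
Column 1: x×2900 + (z_c − 0 − x)×3380
Column 2: 591×0 + 3400×1030 + 2970×2450 + 8660×2940 + (z_c − 591 − 15030)×3380
The z_c×3380 term appears on both sides and cancels. Collect the known terms of each column as K = Σ(ρt)_known − 3380 × (depth of known layers): K_1 = 0 − 3380×0 = 0; K_2 = 36238900 − 3380×(591 + 15030) = −16560080.
Balance: K_1 − x×(3380 − 2900) = K_2, so x = (K_1 − K_2)/(3380 − 2900) = 16560100/480 = 34500 m.

34500 m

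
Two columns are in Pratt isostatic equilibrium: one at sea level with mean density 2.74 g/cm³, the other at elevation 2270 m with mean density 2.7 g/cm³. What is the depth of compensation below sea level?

153000 m

ρ_ref D = ρ (D + h) → D (ρ_ref − ρ) = ρ h.
D = ρ h/(ρ_ref − ρ) = 2.7 × 2270 m/(2.74 − 2.7) = 153000 m.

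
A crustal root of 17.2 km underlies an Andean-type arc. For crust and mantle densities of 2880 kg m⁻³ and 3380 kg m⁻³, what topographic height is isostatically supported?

By Archimedes' principle applied to the lithosphere: ρ_c h = (ρ_m − ρ_c) r.
h = r (ρ_m − ρ_c) / ρ_c = 17.2 km × (3380 − 2880) / 2880 = 2.99 km.

2.99 km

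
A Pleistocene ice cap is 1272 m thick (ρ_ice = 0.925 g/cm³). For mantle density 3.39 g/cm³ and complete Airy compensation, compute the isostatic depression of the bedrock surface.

347 m

By Archimedes' principle applied to the lithosphere: the ice load ρ_ice t is balanced by mantle displaced below, ρ_m s.
s = t ρ_ice / ρ_m = 1272 m × 0.925/3.39 = 347 m.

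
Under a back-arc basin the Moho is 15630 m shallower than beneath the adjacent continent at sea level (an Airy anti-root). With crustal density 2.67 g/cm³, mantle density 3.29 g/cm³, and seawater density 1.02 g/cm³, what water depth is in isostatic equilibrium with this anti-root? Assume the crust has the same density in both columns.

Replacing a thickness d of crust by seawater at the top must be balanced by replacing crust with mantle at the base: d (ρ_c − ρ_w) = a (ρ_m − ρ_c).
d = a (ρ_m − ρ_c)/(ρ_c − ρ_w) = 15630 m × 0.62/1.65 = 5870 m.

5870 m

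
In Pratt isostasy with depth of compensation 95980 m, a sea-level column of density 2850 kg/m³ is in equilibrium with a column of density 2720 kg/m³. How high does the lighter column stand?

4590 m

ρ_ref D = ρ (D + h) → h = D (ρ_ref − ρ)/ρ.
h = 95980 m × (2850 − 2720)/2720 = 4590 m.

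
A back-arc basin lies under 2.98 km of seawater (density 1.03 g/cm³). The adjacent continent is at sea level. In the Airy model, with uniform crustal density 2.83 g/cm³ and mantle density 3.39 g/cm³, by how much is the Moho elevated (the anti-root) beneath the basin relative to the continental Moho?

9.58 km

Balancing pressure at the compensation depth: replacing crust with seawater at the top is compensated by replacing crust with mantle at the base: d (ρ_c − ρ_w) = a (ρ_m − ρ_c).
a = d (ρ_c − ρ_w)/(ρ_m − ρ_c) = 2.98 km × 1.8/0.56 = 9.58 km.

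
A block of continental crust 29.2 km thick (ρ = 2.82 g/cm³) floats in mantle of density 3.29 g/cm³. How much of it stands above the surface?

4.17 km

Floating equilibrium: submerged depth d = t ρ_obj/ρ_fluid = 29.2 km × 2.82/3.29 = 25.03 km.
Freeboard = t − d = 29.2 km − 25.03 km = 4.17 km.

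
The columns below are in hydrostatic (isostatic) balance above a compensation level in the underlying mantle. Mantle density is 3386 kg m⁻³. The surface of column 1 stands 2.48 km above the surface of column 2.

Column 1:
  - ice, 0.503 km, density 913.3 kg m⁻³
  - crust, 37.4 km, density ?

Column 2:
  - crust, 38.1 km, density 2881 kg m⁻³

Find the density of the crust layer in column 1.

Take the compensation level at the base of the deeper column (depth z_c below the surface of column 1) and equate Σ ρ_i t_i down to z_c; mantle fills any gap and the z_c terms cancel.
Column 1: 0.503×913.3 + 37.4×ρ + (z_c − 37.903)×3386
Column 2: 2.48×0 + 38.1×2881 + (z_c − 2.48 − 38.1)×3386
The z_c×3386 term appears on both sides and cancels. Collect the known terms of each column as K = Σ(ρt)_known − 3386 × (depth of known layers): K_1 = 459.3899 − 3386×37.903 = −127880.168; K_2 = 109766.1 − 3386×(2.48 + 38.1) = −27637.78.
Balance: K_1 + 37.4×ρ = K_2, so ρ = (K_2 − K_1)/37.4 = 100242/37.4 = 2680 kg m⁻³.

2680 kg m⁻³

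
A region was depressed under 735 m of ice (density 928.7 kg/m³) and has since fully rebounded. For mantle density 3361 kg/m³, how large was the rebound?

Removing the load lets mantle flow back in; uplift u satisfies ρ_ice t = ρ_m u.
u = t ρ_ice/ρ_m = 735 m × 928.7/3361 = 203 m.

203 m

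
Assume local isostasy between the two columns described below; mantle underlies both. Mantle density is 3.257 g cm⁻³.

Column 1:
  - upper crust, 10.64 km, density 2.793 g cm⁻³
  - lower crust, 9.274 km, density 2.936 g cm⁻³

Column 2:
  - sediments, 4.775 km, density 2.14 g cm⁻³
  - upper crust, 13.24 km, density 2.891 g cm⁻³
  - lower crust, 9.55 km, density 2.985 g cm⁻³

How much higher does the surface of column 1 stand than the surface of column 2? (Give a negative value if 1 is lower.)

−1.49 km

For any compensation level in the mantle, the mantle terms cancel and isostasy reduces to e = (Σt_1 − Σt_2) − (Σ(ρt)_1 − Σ(ρt)_2) / ρ_m.
Σt_1 = 19.914 km; Σt_2 = 27.565 km; Σ(ρt)_1 = 56.945984; Σ(ρt)_2 = 77.00209 (in km·g cm⁻³).
e = (19.914 − 27.565) − (56.945984 − 77.00209) / 3.257 = −1.49 km.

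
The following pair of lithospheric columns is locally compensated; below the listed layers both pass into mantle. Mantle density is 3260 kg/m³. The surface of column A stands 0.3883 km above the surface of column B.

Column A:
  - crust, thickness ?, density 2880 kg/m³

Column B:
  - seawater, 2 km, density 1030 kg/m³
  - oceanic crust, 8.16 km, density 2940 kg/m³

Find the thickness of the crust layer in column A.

21.9 km

Take the compensation level at the base of the deeper column (depth z_c below the surface of column A) and equate Σ ρ_i t_i down to z_c; mantle fills any gap and the z_c terms cancel.
Column A: x×2880 + (z_c − 0 − x)×3260
Column B: 0.3883×0 + 2×1030 + 8.16×2940 + (z_c − 0.3883 − 10.16)×3260
The z_c×3260 term appears on both sides and cancels. Collect the known terms of each column as K = Σ(ρt)_known − 3260 × (depth of known layers): K_A = 0 − 3260×0 = 0; K_B = 26050.4 − 3260×(0.3883 + 10.16) = −8337.058.
Balance: K_A − x×(3260 − 2880) = K_B, so x = (K_A − K_B)/(3260 − 2880) = 8337.06/380 = 21.9 km.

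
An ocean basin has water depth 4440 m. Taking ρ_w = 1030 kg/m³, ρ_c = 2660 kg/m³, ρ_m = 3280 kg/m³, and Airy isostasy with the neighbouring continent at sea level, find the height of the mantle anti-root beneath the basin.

11700 m

For local isostatic compensation: replacing crust with seawater at the top is compensated by replacing crust with mantle at the base: d (ρ_c − ρ_w) = a (ρ_m − ρ_c).
a = d (ρ_c − ρ_w)/(ρ_m − ρ_c) = 4440 m × 1630/620 = 11700 m.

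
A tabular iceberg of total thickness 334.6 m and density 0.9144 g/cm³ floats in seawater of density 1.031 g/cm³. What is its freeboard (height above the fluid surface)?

37.8 m

Floating equilibrium: submerged depth d = t ρ_obj/ρ_fluid = 334.6 m × 0.9144/1.031 = 296.8 m.
Freeboard = t − d = 334.6 m − 296.8 m = 37.8 m.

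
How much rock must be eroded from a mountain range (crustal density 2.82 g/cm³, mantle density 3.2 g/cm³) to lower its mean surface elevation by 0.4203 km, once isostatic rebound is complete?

3.54 km

Net drop Δ = e − u = e − e ρ_c/ρ_m = e (ρ_m − ρ_c)/ρ_m.
e = Δ ρ_m/(ρ_m − ρ_c) = 0.4203 km × 3.2/0.38 = 3.54 km.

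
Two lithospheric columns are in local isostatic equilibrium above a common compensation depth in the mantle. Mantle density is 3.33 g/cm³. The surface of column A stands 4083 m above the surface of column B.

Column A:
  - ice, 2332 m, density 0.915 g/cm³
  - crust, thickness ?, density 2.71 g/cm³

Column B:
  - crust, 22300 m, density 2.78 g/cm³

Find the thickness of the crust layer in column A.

32600 m

Take the compensation level at the base of the deeper column (depth z_c below the surface of column A) and equate Σ ρ_i t_i down to z_c; mantle fills any gap and the z_c terms cancel.
Column A: 2332×0.915 + x×2.71 + (z_c − 2332 − x)×3.33
Column B: 4083×0 + 22300×2.78 + (z_c − 4083 − 22300)×3.33
The z_c×3.33 term appears on both sides and cancels. Collect the known terms of each column as K = Σ(ρt)_known − 3.33 × (depth of known layers): K_A = 2133.78 − 3.33×2332 = −5631.78; K_B = 61994 − 3.33×(4083 + 22300) = −25861.39.
Balance: K_A − x×(3.33 − 2.71) = K_B, so x = (K_A − K_B)/(3.33 − 2.71) = 20229.6/0.62 = 32600 m.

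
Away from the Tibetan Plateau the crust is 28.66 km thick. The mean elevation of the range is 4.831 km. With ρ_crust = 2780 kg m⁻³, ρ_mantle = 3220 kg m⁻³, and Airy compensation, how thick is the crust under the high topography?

64 km

Root depth r = h ρ_c / (ρ_m − ρ_c) = 4.831 km × 2780 / 440 = 30.52 km.
Total thickness = T + h + r = 28.66 km + 4.831 km + 30.52 km = 64 km.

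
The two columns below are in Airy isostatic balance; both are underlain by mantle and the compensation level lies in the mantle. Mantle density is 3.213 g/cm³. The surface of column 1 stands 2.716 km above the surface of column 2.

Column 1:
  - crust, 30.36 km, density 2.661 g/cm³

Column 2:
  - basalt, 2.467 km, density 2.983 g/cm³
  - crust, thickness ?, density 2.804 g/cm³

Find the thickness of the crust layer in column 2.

Take the compensation level at the base of the deeper column (depth z_c below the surface of column 1) and equate Σ ρ_i t_i down to z_c; mantle fills any gap and the z_c terms cancel.
Column 1: 30.36×2.661 + (z_c − 30.36)×3.213
Column 2: 2.716×0 + 2.467×2.983 + x×2.804 + (z_c − 2.716 − 2.467 − x)×3.213
The z_c×3.213 term appears on both sides and cancels. Collect the known terms of each column as K = Σ(ρt)_known − 3.213 × (depth of known layers): K_1 = 80.78796 − 3.213×30.36 = −16.75872; K_2 = 7.359061 − 3.213×(2.716 + 2.467) = −9.293918.
Balance: K_1 = K_2 − x×(3.213 − 2.804), so x = (K_2 − K_1)/(3.213 − 2.804) = 7.4648/0.409 = 18.3 km.

18.3 km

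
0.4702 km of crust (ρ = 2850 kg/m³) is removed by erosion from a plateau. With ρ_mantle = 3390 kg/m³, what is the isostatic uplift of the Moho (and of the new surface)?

0.395 km

Unloading: uplift u = e ρ_c/ρ_m = 0.4702 km × 2850/3390 = 0.395 km.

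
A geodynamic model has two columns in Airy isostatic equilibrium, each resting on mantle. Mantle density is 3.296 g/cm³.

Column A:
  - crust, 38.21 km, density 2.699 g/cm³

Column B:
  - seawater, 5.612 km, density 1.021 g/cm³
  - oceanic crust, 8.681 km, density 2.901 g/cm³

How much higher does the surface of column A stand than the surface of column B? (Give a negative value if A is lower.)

2.01 km

For any compensation level in the mantle, the mantle terms cancel and isostasy reduces to e = (Σt_A − Σt_B) − (Σ(ρt)_A − Σ(ρt)_B) / ρ_m.
Σt_A = 38.21 km; Σt_B = 14.293 km; Σ(ρt)_A = 103.12879; Σ(ρt)_B = 30.913433 (in km·g/cm³).
e = (38.21 − 14.293) − (103.12879 − 30.913433) / 3.296 = 2.01 km.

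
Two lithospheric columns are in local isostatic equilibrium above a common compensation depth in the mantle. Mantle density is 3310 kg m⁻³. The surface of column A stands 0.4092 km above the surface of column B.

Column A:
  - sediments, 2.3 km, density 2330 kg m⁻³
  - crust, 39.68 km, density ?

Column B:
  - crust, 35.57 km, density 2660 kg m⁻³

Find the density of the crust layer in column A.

Take the compensation level at the base of the deeper column (depth z_c below the surface of column A) and equate Σ ρ_i t_i down to z_c; mantle fills any gap and the z_c terms cancel.
Column A: 2.3×2330 + 39.68×ρ + (z_c − 41.98)×3310
Column B: 0.4092×0 + 35.57×2660 + (z_c − 0.4092 − 35.57)×3310
The z_c×3310 term appears on both sides and cancels. Collect the known terms of each column as K = Σ(ρt)_known − 3310 × (depth of known layers): K_A = 5359 − 3310×41.98 = −133594.8; K_B = 94616.2 − 3310×(0.4092 + 35.57) = −24474.952.
Balance: K_A + 39.68×ρ = K_B, so ρ = (K_B − K_A)/39.68 = 109120/39.68 = 2750 kg m⁻³.

2750 kg m⁻³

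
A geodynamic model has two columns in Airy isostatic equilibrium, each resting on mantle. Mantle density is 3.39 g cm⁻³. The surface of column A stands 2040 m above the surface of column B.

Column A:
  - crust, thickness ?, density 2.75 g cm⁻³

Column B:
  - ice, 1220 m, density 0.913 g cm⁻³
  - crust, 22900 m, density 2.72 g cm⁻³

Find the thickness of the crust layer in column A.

39500 m

Take the compensation level at the base of the deeper column (depth z_c below the surface of column A) and equate Σ ρ_i t_i down to z_c; mantle fills any gap and the z_c terms cancel.
Column A: x×2.75 + (z_c − 0 − x)×3.39
Column B: 2040×0 + 1220×0.913 + 22900×2.72 + (z_c − 2040 − 24120)×3.39
The z_c×3.39 term appears on both sides and cancels. Collect the known terms of each column as K = Σ(ρt)_known − 3.39 × (depth of known layers): K_A = 0 − 3.39×0 = 0; K_B = 63401.86 − 3.39×(2040 + 24120) = −25280.54.
Balance: K_A − x×(3.39 − 2.75) = K_B, so x = (K_A − K_B)/(3.39 − 2.75) = 25280.5/0.64 = 39500 m.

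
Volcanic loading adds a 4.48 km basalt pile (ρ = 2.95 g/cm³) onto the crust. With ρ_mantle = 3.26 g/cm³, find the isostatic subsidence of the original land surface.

Subaerial loading: s = t ρ_load / ρ_m.
s = 4.48 km × 2.95/3.26 = 4.05 km.

4.05 km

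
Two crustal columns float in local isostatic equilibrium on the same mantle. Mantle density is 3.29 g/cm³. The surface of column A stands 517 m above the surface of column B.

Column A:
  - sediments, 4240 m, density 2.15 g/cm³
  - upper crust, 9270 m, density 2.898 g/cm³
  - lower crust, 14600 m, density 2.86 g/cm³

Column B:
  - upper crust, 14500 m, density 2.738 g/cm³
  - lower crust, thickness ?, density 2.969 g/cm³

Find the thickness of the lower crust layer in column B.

Take the compensation level at the base of the deeper column (depth z_c below the surface of column A) and equate Σ ρ_i t_i down to z_c; mantle fills any gap and the z_c terms cancel.
Column A: 4240×2.15 + 9270×2.898 + 14600×2.86 + (z_c − 28110)×3.29
Column B: 517×0 + 14500×2.738 + x×2.969 + (z_c − 517 − 14500 − x)×3.29
The z_c×3.29 term appears on both sides and cancels. Collect the known terms of each column as K = Σ(ρt)_known − 3.29 × (depth of known layers): K_A = 77736.46 − 3.29×28110 = −14745.44; K_B = 39701 − 3.29×(517 + 14500) = −9704.93.
Balance: K_A = K_B − x×(3.29 − 2.969), so x = (K_B − K_A)/(3.29 − 2.969) = 5040.51/0.321 = 15700 m.

15700 m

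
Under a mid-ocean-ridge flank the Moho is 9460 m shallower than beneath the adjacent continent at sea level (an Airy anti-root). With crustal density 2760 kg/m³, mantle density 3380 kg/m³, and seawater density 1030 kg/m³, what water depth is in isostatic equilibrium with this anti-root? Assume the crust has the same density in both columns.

3390 m

Replacing a thickness d of crust by seawater at the top must be balanced by replacing crust with mantle at the base: d (ρ_c − ρ_w) = a (ρ_m − ρ_c).
d = a (ρ_m − ρ_c)/(ρ_c − ρ_w) = 9460 m × 620/1730 = 3390 m.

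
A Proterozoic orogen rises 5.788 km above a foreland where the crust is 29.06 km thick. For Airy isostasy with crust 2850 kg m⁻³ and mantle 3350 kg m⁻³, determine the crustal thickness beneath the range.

67.8 km

Root depth r = h ρ_c / (ρ_m − ρ_c) = 5.788 km × 2850 / 500 = 32.99 km.
Total thickness = T + h + r = 29.06 km + 5.788 km + 32.99 km = 67.8 km.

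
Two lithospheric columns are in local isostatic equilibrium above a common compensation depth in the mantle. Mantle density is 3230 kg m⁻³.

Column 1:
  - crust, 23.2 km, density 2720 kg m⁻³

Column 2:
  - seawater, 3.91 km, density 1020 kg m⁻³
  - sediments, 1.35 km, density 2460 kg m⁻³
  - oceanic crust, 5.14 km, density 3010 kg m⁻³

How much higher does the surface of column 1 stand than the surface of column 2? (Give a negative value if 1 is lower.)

0.316 km

For any compensation level in the mantle, the mantle terms cancel and isostasy reduces to e = (Σt_1 − Σt_2) − (Σ(ρt)_1 − Σ(ρt)_2) / ρ_m.
Σt_1 = 23.2 km; Σt_2 = 10.4 km; Σ(ρt)_1 = 63104; Σ(ρt)_2 = 22780.6 (in km·kg m⁻³).
e = (23.2 − 10.4) − (63104 − 22780.6) / 3230 = 0.316 km.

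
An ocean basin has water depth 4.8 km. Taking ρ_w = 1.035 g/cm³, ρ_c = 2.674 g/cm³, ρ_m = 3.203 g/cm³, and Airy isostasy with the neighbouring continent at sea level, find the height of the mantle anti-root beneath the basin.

By Archimedes' principle applied to the lithosphere: replacing crust with seawater at the top is compensated by replacing crust with mantle at the base: d (ρ_c − ρ_w) = a (ρ_m − ρ_c).
a = d (ρ_c − ρ_w)/(ρ_m − ρ_c) = 4.8 km × 1.639/0.529 = 14.9 km.

14.9 km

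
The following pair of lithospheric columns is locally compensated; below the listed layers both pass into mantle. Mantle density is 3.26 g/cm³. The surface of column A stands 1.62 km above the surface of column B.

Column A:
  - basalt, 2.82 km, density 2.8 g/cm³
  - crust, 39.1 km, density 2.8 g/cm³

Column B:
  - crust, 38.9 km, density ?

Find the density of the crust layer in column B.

Take the compensation level at the base of the deeper column (depth z_c below the surface of column A) and equate Σ ρ_i t_i down to z_c; mantle fills any gap and the z_c terms cancel.
Column A: 2.82×2.8 + 39.1×2.8 + (z_c − 41.92)×3.26
Column B: 1.62×0 + 38.9×ρ + (z_c − 1.62 − 38.9)×3.26
The z_c×3.26 term appears on both sides and cancels. Collect the known terms of each column as K = Σ(ρt)_known − 3.26 × (depth of known layers): K_A = 117.376 − 3.26×41.92 = −19.2832; K_B = 0 − 3.26×(1.62 + 38.9) = −132.0952.
Balance: K_A = K_B + 38.9×ρ, so ρ = (K_A − K_B)/38.9 = 112.812/38.9 = 2.9 g/cm³.

2.9 g/cm³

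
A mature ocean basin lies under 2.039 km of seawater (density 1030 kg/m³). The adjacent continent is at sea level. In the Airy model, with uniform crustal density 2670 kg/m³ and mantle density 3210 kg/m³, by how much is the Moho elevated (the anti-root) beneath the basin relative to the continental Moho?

6.19 km

In Airy isostatic equilibrium: replacing crust with seawater at the top is compensated by replacing crust with mantle at the base: d (ρ_c − ρ_w) = a (ρ_m − ρ_c).
a = d (ρ_c − ρ_w)/(ρ_m − ρ_c) = 2.039 km × 1640/540 = 6.19 km.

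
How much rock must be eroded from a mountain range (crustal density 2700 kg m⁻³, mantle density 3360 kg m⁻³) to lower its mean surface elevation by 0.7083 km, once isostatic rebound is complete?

Net drop Δ = e − u = e − e ρ_c/ρ_m = e (ρ_m − ρ_c)/ρ_m.
e = Δ ρ_m/(ρ_m − ρ_c) = 0.7083 km × 3360/660 = 3.61 km.

3.61 km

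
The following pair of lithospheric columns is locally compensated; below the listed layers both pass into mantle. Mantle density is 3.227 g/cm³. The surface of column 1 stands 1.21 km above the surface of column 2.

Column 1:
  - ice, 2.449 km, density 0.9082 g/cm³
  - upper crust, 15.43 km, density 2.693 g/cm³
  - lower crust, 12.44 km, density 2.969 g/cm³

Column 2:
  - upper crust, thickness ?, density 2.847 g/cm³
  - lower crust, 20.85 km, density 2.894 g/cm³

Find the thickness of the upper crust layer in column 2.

Take the compensation level at the base of the deeper column (depth z_c below the surface of column 1) and equate Σ ρ_i t_i down to z_c; mantle fills any gap and the z_c terms cancel.
Column 1: 2.449×0.9082 + 15.43×2.693 + 12.44×2.969 + (z_c − 30.319)×3.227
Column 2: 1.21×0 + x×2.847 + 20.85×2.894 + (z_c − 1.21 − 20.85 − x)×3.227
The z_c×3.227 term appears on both sides and cancels. Collect the known terms of each column as K = Σ(ρt)_known − 3.227 × (depth of known layers): K_1 = 80.7115318 − 3.227×30.319 = −17.1278812; K_2 = 60.3399 − 3.227×(1.21 + 20.85) = −10.84772.
Balance: K_1 = K_2 − x×(3.227 − 2.847), so x = (K_2 − K_1)/(3.227 − 2.847) = 6.28016/0.38 = 16.5 km.

16.5 km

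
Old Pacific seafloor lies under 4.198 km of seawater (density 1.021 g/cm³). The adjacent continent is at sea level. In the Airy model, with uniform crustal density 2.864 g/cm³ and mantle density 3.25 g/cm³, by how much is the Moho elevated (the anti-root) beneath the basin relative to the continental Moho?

20 km

Balancing pressure at the compensation depth: replacing crust with seawater at the top is compensated by replacing crust with mantle at the base: d (ρ_c − ρ_w) = a (ρ_m − ρ_c).
a = d (ρ_c − ρ_w)/(ρ_m − ρ_c) = 4.198 km × 1.843/0.386 = 20 km.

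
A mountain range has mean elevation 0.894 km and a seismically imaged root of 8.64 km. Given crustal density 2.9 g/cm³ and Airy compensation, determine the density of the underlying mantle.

Airy balance: ρ_c h = (ρ_m − ρ_c) r → ρ_m = ρ_c (1 + h/r).
ρ_m = 2.9 × (1 + 0.894 km/8.64 km) = 3.2 g/cm³.

3.2 g/cm³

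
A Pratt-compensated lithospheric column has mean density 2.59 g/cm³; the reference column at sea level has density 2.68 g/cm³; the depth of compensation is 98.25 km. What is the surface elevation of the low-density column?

ρ_ref D = ρ (D + h) → h = D (ρ_ref − ρ)/ρ.
h = 98.25 km × (2.68 − 2.59)/2.59 = 3.41 km.

3.41 km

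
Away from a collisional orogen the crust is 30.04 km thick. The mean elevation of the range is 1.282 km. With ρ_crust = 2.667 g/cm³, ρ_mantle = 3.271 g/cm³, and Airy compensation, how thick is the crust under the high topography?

37 km

Root depth r = h ρ_c / (ρ_m − ρ_c) = 1.282 km × 2.667 / 0.604 = 5.661 km.
Total thickness = T + h + r = 30.04 km + 1.282 km + 5.661 km = 37 km.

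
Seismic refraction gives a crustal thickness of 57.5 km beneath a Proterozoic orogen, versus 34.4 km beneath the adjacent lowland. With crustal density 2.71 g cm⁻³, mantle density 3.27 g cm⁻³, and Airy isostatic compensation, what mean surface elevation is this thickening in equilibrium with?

Excess crust Δ = 57.5 km − 34.4 km = 23.1 km, split between elevation h and root r with h + r = Δ.
Airy balance ρ_c h = (ρ_m − ρ_c) r gives r = h ρ_c/(ρ_m − ρ_c), so h (1 + ρ_c/(ρ_m − ρ_c)) = Δ, i.e. h = Δ (ρ_m − ρ_c)/ρ_m.
h = 23.1 km × 0.56/3.27 = 3.96 km.

3.96 km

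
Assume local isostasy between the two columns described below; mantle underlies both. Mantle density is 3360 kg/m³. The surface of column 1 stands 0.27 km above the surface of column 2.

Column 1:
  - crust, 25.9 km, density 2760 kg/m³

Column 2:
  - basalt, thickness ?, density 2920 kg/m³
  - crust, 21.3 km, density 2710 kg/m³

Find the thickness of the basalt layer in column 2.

Take the compensation level at the base of the deeper column (depth z_c below the surface of column 1) and equate Σ ρ_i t_i down to z_c; mantle fills any gap and the z_c terms cancel.
Column 1: 25.9×2760 + (z_c − 25.9)×3360
Column 2: 0.27×0 + x×2920 + 21.3×2710 + (z_c − 0.27 − 21.3 − x)×3360
The z_c×3360 term appears on both sides and cancels. Collect the known terms of each column as K = Σ(ρt)_known − 3360 × (depth of known layers): K_1 = 71484 − 3360×25.9 = −15540; K_2 = 57723 − 3360×(0.27 + 21.3) = −14752.2.
Balance: K_1 = K_2 − x×(3360 − 2920), so x = (K_2 − K_1)/(3360 − 2920) = 787.8/440 = 1.79 km.

1.79 km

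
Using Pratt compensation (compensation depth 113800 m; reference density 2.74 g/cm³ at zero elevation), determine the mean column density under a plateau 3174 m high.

Pratt balance: ρ_ref D = ρ (D + h).
ρ = ρ_ref D/(D + h) = 2.74 × 113800 m/(113800 m + 3174 m) = 2.67 g/cm³.

2.67 g/cm³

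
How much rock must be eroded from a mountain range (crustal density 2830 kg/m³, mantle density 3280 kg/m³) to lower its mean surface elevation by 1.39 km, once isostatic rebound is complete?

Net drop Δ = e − u = e − e ρ_c/ρ_m = e (ρ_m − ρ_c)/ρ_m.
e = Δ ρ_m/(ρ_m − ρ_c) = 1.39 km × 3280/450 = 10.1 km.

10.1 km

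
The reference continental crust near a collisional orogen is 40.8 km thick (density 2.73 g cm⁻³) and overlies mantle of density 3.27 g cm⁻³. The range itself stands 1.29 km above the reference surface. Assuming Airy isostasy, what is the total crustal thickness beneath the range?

48.6 km

Root depth r = h ρ_c / (ρ_m − ρ_c) = 1.29 km × 2.73 / 0.54 = 6.522 km.
Total thickness = T + h + r = 40.8 km + 1.29 km + 6.522 km = 48.6 km.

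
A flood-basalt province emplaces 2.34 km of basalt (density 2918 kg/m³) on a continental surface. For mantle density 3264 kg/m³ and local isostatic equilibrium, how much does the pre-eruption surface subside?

2.09 km

Subaerial loading: s = t ρ_load / ρ_m.
s = 2.34 km × 2918/3264 = 2.09 km.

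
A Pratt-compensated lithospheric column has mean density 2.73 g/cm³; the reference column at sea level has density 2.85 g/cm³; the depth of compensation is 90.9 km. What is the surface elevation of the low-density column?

4 km

ρ_ref D = ρ (D + h) → h = D (ρ_ref − ρ)/ρ.
h = 90.9 km × (2.85 − 2.73)/2.73 = 4 km.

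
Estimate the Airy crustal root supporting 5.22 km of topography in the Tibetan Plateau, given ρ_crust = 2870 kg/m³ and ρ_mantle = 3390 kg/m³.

28.8 km

Equating mass per unit area of the two columns: the weight of the topography is balanced by the buoyancy of the root, ρ_c h = (ρ_m − ρ_c) r.
r = h · ρ_c / (ρ_m − ρ_c) = 5.22 km × 2870 / (3390 − 2870) = 28.8 km.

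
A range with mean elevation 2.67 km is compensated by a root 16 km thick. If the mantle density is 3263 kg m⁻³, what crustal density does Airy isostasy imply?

2800 kg m⁻³

ρ_c h = (ρ_m − ρ_c) r → ρ_c (h + r) = ρ_m r → ρ_c = ρ_m r / (h + r).
ρ_c = 3263 × 16 km / (2.67 km + 16 km) = 2800 kg m⁻³.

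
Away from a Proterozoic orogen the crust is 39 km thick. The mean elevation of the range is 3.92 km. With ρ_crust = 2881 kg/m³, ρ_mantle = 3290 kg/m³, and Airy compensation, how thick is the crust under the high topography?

Root depth r = h ρ_c / (ρ_m − ρ_c) = 3.92 km × 2881 / 409 = 27.61 km.
Total thickness = T + h + r = 39 km + 3.92 km + 27.61 km = 70.5 km.

70.5 km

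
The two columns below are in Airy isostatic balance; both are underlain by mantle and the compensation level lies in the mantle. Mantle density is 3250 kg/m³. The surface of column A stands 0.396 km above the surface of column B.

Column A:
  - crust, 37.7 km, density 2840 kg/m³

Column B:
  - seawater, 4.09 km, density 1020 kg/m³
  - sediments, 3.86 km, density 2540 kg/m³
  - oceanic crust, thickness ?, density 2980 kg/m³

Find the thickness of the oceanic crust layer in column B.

8.55 km

Take the compensation level at the base of the deeper column (depth z_c below the surface of column A) and equate Σ ρ_i t_i down to z_c; mantle fills any gap and the z_c terms cancel.
Column A: 37.7×2840 + (z_c − 37.7)×3250
Column B: 0.396×0 + 4.09×1020 + 3.86×2540 + x×2980 + (z_c − 0.396 − 7.95 − x)×3250
The z_c×3250 term appears on both sides and cancels. Collect the known terms of each column as K = Σ(ρt)_known − 3250 × (depth of known layers): K_A = 107068 − 3250×37.7 = −15457; K_B = 13976.2 − 3250×(0.396 + 7.95) = −13148.3.
Balance: K_A = K_B − x×(3250 − 2980), so x = (K_B − K_A)/(3250 − 2980) = 2308.7/270 = 8.55 km.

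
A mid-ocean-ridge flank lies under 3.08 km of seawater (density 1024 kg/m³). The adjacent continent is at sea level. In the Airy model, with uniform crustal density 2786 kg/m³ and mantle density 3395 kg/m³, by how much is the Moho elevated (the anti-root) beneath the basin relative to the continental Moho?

Balancing pressure at the compensation depth: replacing crust with seawater at the top is compensated by replacing crust with mantle at the base: d (ρ_c − ρ_w) = a (ρ_m − ρ_c).
a = d (ρ_c − ρ_w)/(ρ_m − ρ_c) = 3.08 km × 1762/609 = 8.91 km.

8.91 km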